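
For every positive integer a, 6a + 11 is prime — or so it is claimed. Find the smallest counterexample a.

a = 4

Check each positive integer a in order until 6a + 11 is not prime.
For a = 1, 2, 3 the conclusion holds.
a = 4: 6a + 11 = 35 = 5 × 7, composite.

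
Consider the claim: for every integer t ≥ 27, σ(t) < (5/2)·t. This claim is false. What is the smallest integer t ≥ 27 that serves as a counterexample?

Check each integer t ≥ 27 in order until the claim fails.
For t = 27, 28, 29, 30, 31, 32, 33, 34, 35 the conclusion holds.
t = 36: σ(36) = 91; 91 ≥ 90.
Hence t = 36 is a counterexample.

t = 36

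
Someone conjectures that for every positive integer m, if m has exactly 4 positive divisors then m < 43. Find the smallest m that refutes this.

We need the least positive integer m for which m has exactly 4 positive divisors but the claim fails.
The first 14 eligible values, up to m = 39, all satisfy the conclusion.
m = 46: τ(46) = 4; 46 ≥ 43.
Thus m = 46 disproves the claim, and no smaller m works.

m = 46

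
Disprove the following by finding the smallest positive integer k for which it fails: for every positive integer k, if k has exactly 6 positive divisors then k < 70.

k = 75

A counterexample is any positive integer k such that k has exactly 6 positive divisors but the claim fails; we check each in order.
For k = 12, 18, 20, 28, …, 52, 63, 68 the conclusion holds.
k = 75: τ(75) = 6; 75 ≥ 70.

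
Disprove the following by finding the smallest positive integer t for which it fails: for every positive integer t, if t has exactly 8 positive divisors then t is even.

t = 105

Check each positive integer t in order until t has exactly 8 positive divisors but t is odd.
For t = 24, 30, 40, 42, …, 88, 102, 104 the conclusion holds.
t = 105: divisors of 105: 1, 3, 5, 7, 15, 21, 35, 105; 105 is odd.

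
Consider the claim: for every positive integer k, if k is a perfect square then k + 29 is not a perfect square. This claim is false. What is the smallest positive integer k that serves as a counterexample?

k = 196

Check each positive integer k in order until k is a perfect square but k + 29 is a perfect square.
For k = 1, 4, 9, 16, …, 121, 144, 169 the conclusion holds.
k = 196: 196 = 14² and 196 + 29 = 225 = 15².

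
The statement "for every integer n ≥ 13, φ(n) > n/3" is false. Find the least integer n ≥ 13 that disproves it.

n = 18

For n = 13, 14, 15, 16, 17 the conclusion holds.
n = 18: φ(18) = 6 and 18/3 = 6, so φ(18) ≤ 18/3.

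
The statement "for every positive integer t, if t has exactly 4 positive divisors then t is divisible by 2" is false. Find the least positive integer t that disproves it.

A counterexample is any positive integer t such that t has exactly 4 positive divisors but t is not divisible by 2; we check each in order.
The first 4 eligible values, up to t = 14, all satisfy the conclusion.
t = 15: τ(15) = 4; 15 mod 2 = 1.

t = 15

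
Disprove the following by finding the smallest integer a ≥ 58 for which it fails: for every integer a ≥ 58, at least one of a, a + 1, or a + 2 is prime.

Check each integer a ≥ 58 in order until a, a + 1, a + 2 are all composite.
a = 58: 59 is prime.
a = 59: 59 is prime.
a = 60: 61 is prime.
a = 61: 61 is prime.
a = 62: 62 = 2 × 31; 63 = 3 × 21; 64 = 2 × 32 — all composite.
Thus a = 62 disproves the claim, and no smaller a works.

a = 62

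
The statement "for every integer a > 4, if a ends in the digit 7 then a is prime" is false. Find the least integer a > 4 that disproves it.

Check each integer a > 4 in order until a ends in the digit 7 but a is not prime.
a = 7: 7 ends in 7 and is prime.
a = 17: 17 ends in 7 and is prime.
a = 27: 27 ends in 7; 27 = 3 × 9, composite.

a = 27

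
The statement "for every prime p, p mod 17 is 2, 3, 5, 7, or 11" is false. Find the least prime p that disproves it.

p = 13

Check each prime p in order until the claim fails.
For p = 2, 3, 5, 7, 11 the conclusion holds.
p = 13: 13 mod 17 = 13 — not in {2, 3, 5, 7, 11}.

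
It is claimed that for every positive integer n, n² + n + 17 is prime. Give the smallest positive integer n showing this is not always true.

The first 15 eligible values, up to n = 15, all satisfy the conclusion.
n = 16: n² + n + 17 = 289 = 17 × 17, composite.
Hence n = 16 is a counterexample.

n = 16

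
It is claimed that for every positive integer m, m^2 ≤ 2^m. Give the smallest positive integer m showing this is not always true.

A counterexample is any positive integer m such that m^2 > 2^m; we check each in order.
m = 1: m^2 = 1 and 2^m = 2, so 1 ≤ 2.
m = 2: m^2 = 4 and 2^m = 4, so 4 ≤ 4.
m = 3: m^2 = 9 and 2^m = 8, so 9 > 8.
Hence m = 3 is a counterexample.

m = 3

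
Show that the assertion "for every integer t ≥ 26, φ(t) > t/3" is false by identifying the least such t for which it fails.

t = 30

t = 26: φ(26) = 12 and 26/3 = 26/3, so φ(26) > 26/3.
t = 27: φ(27) = 18 and 27/3 = 9, so φ(27) > 27/3.
t = 28: φ(28) = 12 and 28/3 = 28/3, so φ(28) > 28/3.
t = 29: φ(29) = 28 and 29/3 = 29/3, so φ(29) > 29/3.
t = 30: φ(30) = 8 and 30/3 = 10, so φ(30) ≤ 30/3.
So t = 30 is the smallest counterexample.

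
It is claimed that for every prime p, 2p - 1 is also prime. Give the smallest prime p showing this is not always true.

A counterexample is any prime p such that 2p - 1 is not prime; we check each in order.
For p = 2, 3 the conclusion holds.
p = 5: 2p - 1 = 9 = 3 × 3, not prime.
Thus p = 5 disproves the claim, and no smaller p works.

p = 5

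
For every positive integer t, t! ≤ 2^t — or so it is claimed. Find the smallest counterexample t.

t = 4

For t = 1, 2, 3 the conclusion holds.
t = 4: t! = 24 and 2^t = 16, so 24 > 16.
So t = 4 is the smallest counterexample.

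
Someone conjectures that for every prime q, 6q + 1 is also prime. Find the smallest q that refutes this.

q = 2: 6q + 1 = 13, prime.
q = 3: 6q + 1 = 19, prime.
q = 5: 6q + 1 = 31, prime.
q = 7: 6q + 1 = 43, prime.
q = 11: 6q + 1 = 67, prime.
q = 13: 6q + 1 = 79, prime.
q = 17: 6q + 1 = 103, prime.
q = 19: 6q + 1 = 115 = 5 × 23, not prime.
So q = 19 is the smallest counterexample.

q = 19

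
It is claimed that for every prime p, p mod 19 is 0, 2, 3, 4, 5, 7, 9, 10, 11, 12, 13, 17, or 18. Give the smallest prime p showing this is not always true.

We need the least prime p for which the claim fails.
For p = 2, 3, 5, 7, …, 41, 43, 47 the conclusion holds.
p = 53: 53 mod 19 = 15 — not in {0, 2, 3, 4, 5, 7, 9, 10, 11, 12, 13, 17, 18}.
Thus p = 53 disproves the claim, and no smaller p works.

p = 53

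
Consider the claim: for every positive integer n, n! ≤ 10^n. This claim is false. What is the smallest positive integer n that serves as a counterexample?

We need the least positive integer n for which n! > 10^n.
For n = 1, 2, 3, 4, …, 22, 23, 24 the conclusion holds.
n = 25: n! = 15511210043330985984000000 and 10^n = 10000000000000000000000000, so 15511210043330985984000000 > 10000000000000000000000000.
Thus n = 25 disproves the claim, and no smaller n works.

n = 25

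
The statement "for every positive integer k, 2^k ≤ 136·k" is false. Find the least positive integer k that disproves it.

Check each positive integer k in order until 2^k > 136·k.
For k = 1, 2, 3, 4, 5, 6, 7, 8, 9, 10 the conclusion holds.
k = 11: 2^k = 2048 and 136·k = 1496, so 2048 > 1496.
Thus k = 11 disproves the claim, and no smaller k works.

k = 11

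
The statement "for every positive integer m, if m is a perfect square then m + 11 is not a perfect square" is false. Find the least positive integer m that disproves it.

m = 25

Check each positive integer m in order until m is a perfect square but m + 11 is a perfect square.
The first 4 eligible values, up to m = 16, all satisfy the conclusion.
m = 25: 25 = 5² and 25 + 11 = 36 = 6².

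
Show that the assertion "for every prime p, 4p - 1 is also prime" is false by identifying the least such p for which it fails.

p = 7

A counterexample is any prime p such that 4p - 1 is not prime; we check each in order.
p = 2: 4p - 1 = 7, prime.
p = 3: 4p - 1 = 11, prime.
p = 5: 4p - 1 = 19, prime.
p = 7: 4p - 1 = 27 = 3 × 9, not prime.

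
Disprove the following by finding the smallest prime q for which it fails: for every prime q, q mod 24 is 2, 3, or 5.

q = 7

A counterexample is any prime q such that the claim fails; we check each in order.
q = 2: 2 mod 24 = 2.
q = 3: 3 mod 24 = 3.
q = 5: 5 mod 24 = 5.
q = 7: 7 mod 24 = 7 — not in {2, 3, 5}.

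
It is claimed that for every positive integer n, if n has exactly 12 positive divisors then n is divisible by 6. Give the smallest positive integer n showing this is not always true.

For n = 60, 72, 84, 90, 96, 108, 126, 132 the conclusion holds.
n = 140: τ(140) = 12; 140 mod 6 = 2.

n = 140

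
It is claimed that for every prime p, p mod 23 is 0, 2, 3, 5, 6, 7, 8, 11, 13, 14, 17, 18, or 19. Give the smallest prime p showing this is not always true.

A counterexample is any prime p such that the claim fails; we check each in order.
For p = 2, 3, 5, 7, …, 31, 37, 41 the conclusion holds.
p = 43: 43 mod 23 = 20 — not in {0, 2, 3, 5, 6, 7, 8, 11, 13, 14, 17, 18, 19}.

p = 43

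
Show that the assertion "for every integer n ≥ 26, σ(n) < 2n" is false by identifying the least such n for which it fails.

A counterexample is any integer n ≥ 26 such that the claim fails; we check each in order.
For n = 26, 27 the conclusion holds.
n = 28: σ(28) = 56; 56 ≥ 56.
Thus n = 28 disproves the claim, and no smaller n works.

n = 28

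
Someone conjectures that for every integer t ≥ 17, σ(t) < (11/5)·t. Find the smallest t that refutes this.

t = 24

A counterexample is any integer t ≥ 17 such that the claim fails; we check each in order.
t = 17: σ(17) = 18; 18 < 187/5.
t = 18: σ(18) = 39; 39 < 198/5.
t = 19: σ(19) = 20; 20 < 209/5.
t = 20: σ(20) = 42; 42 < 44.
t = 21: σ(21) = 32; 32 < 231/5.
t = 22: σ(22) = 36; 36 < 242/5.
t = 23: σ(23) = 24; 24 < 253/5.
t = 24: σ(24) = 60; 60 ≥ 264/5.
Thus t = 24 disproves the claim, and no smaller t works.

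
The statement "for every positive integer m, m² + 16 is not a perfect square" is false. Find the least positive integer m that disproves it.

m = 3

Check each positive integer m in order until m² + 16 is a perfect square.
m = 1: 1² + 16 = 17, not a perfect square.
m = 2: 2² + 16 = 20, not a perfect square.
m = 3: 3² + 16 = 25 = 5², a perfect square.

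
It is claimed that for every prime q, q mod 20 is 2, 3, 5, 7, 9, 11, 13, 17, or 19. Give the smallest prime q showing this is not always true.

We need the least prime q for which the claim fails.
For q = 2, 3, 5, 7, …, 29, 31, 37 the conclusion holds.
q = 41: 41 mod 20 = 1 — not in {2, 3, 5, 7, 9, 11, 13, 17, 19}.

q = 41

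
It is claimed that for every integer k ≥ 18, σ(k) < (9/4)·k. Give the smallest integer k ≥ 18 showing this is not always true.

Check each integer k ≥ 18 in order until the claim fails.
k = 18: σ(18) = 39; 39 < 81/2.
k = 19: σ(19) = 20; 20 < 171/4.
k = 20: σ(20) = 42; 42 < 45.
k = 21: σ(21) = 32; 32 < 189/4.
k = 22: σ(22) = 36; 36 < 99/2.
k = 23: σ(23) = 24; 24 < 207/4.
k = 24: σ(24) = 60; 60 ≥ 54.
So k = 24 is the smallest counterexample.

k = 24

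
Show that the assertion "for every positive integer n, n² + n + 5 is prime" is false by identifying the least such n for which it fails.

We need the least positive integer n for which n² + n + 5 is not prime.
For n = 1, 2, 3 the conclusion holds.
n = 4: n² + n + 5 = 25 = 5 × 5, composite.
Hence n = 4 is a counterexample.

n = 4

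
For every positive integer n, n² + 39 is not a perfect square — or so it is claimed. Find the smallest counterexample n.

n = 5

We need the least positive integer n for which n² + 39 is a perfect square.
n = 1: 1² + 39 = 40, not a perfect square.
n = 2: 2² + 39 = 43, not a perfect square.
n = 3: 3² + 39 = 48, not a perfect square.
n = 4: 4² + 39 = 55, not a perfect square.
n = 5: 5² + 39 = 64 = 8², a perfect square.
Thus n = 5 disproves the claim, and no smaller n works.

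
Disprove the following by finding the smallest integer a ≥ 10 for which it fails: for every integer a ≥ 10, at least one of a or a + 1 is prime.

a = 14

Check each integer a ≥ 10 in order until a, a + 1 are both composite.
For a = 10, 11, 12, 13 the conclusion holds.
a = 14: 14 = 2 × 7; 15 = 3 × 5 — both composite.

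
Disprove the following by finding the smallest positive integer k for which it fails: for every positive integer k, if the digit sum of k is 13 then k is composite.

We need the least positive integer k for which the digit sum of k is 13 but k is prime.
k = 49: digit sum 13; 49 is composite.
k = 58: digit sum 13; 58 is composite.
k = 67: digit sum 13; 67 is prime, not composite.

k = 67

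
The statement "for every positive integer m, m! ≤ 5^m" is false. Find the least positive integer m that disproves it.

The first 11 eligible values, up to m = 11, all satisfy the conclusion.
m = 12: m! = 479001600 and 5^m = 244140625, so 479001600 > 244140625.

m = 12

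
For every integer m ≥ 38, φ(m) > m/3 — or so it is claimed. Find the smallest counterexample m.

A counterexample is any integer m ≥ 38 such that the claim fails; we check each in order.
For m = 38, 39, 40, 41 the conclusion holds.
m = 42: φ(42) = 12 and 42/3 = 14, so φ(42) ≤ 42/3.

m = 42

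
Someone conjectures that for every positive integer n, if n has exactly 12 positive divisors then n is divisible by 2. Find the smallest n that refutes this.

We need the least positive integer n for which n has exactly 12 positive divisors but n is not divisible by 2.
For n = 60, 72, 84, 90, …, 294, 306, 308 the conclusion holds.
n = 315: τ(315) = 12; 315 mod 2 = 1.
Thus n = 315 disproves the claim, and no smaller n works.

n = 315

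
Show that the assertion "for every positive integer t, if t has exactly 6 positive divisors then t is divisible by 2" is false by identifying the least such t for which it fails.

A counterexample is any positive integer t such that t has exactly 6 positive divisors but t is not divisible by 2; we check each in order.
For t = 12, 18, 20, 28, 32, 44 the conclusion holds.
t = 45: τ(45) = 6; 45 mod 2 = 1.

t = 45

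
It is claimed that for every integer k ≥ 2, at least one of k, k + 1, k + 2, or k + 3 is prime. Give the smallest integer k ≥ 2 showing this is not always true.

k = 24

A counterexample is any integer k ≥ 2 such that k, k + 1, k + 2, k + 3 are all composite; we check each in order.
The first 22 eligible values, up to k = 23, all satisfy the conclusion.
k = 24: 24 = 2 × 12; 25 = 5 × 5; 26 = 2 × 13; 27 = 3 × 9 — all composite.
Thus k = 24 disproves the claim, and no smaller k works.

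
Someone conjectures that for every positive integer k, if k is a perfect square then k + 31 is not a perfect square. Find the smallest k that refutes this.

k = 225

For k = 1, 4, 9, 16, …, 144, 169, 196 the conclusion holds.
k = 225: 225 = 15² and 225 + 31 = 256 = 16².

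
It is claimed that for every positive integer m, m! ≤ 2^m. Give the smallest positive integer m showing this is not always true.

For m = 1, 2, 3 the conclusion holds.
m = 4: m! = 24 and 2^m = 16, so 24 > 16.
Hence m = 4 is a counterexample.

m = 4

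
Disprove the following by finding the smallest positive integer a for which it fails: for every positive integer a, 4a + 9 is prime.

We need the least positive integer a for which 4a + 9 is not prime.
For a = 1, 2 the conclusion holds.
a = 3: 4a + 9 = 21 = 3 × 7, composite.
Thus a = 3 disproves the claim, and no smaller a works.

a = 3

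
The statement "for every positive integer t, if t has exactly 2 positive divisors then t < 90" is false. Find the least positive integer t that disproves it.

t = 97

We need the least positive integer t for which t has exactly 2 positive divisors but the claim fails.
The first 24 eligible values, up to t = 89, all satisfy the conclusion.
t = 97: τ(97) = 2; 97 ≥ 90.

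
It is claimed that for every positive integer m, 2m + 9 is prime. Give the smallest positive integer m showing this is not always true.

m = 3

Check each positive integer m in order until 2m + 9 is not prime.
m = 1: 2m + 9 = 11, prime.
m = 2: 2m + 9 = 13, prime.
m = 3: 2m + 9 = 15 = 3 × 5, composite.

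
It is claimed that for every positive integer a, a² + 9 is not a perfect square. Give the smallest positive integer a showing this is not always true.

a = 1: 1² + 9 = 10, not a perfect square.
a = 2: 2² + 9 = 13, not a perfect square.
a = 3: 3² + 9 = 18, not a perfect square.
a = 4: 4² + 9 = 25 = 5², a perfect square.

a = 4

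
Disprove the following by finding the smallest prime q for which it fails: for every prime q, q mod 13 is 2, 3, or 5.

q = 7

A counterexample is any prime q such that the claim fails; we check each in order.
For q = 2, 3, 5 the conclusion holds.
q = 7: 7 mod 13 = 7 — not in {2, 3, 5}.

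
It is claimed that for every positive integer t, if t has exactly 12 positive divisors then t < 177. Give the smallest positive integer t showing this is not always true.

We need the least positive integer t for which t has exactly 12 positive divisors but the claim fails.
For t = 60, 72, 84, 90, …, 150, 156, 160 the conclusion holds.
t = 198: τ(198) = 12; 198 ≥ 177.

t = 198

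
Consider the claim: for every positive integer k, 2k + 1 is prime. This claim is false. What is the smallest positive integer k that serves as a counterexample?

A counterexample is any positive integer k such that 2k + 1 is not prime; we check each in order.
k = 1: 2k + 1 = 3, prime.
k = 2: 2k + 1 = 5, prime.
k = 3: 2k + 1 = 7, prime.
k = 4: 2k + 1 = 9 = 3 × 3, composite.

k = 4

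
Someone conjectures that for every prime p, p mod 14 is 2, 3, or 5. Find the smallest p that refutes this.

p = 7

p = 2: 2 mod 14 = 2.
p = 3: 3 mod 14 = 3.
p = 5: 5 mod 14 = 5.
p = 7: 7 mod 14 = 7 — not in {2, 3, 5}.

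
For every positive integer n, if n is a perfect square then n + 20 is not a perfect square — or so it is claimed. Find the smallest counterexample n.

We need the least positive integer n for which n is a perfect square but n + 20 is a perfect square.
n = 1: 1 + 20 = 21, not a perfect square.
n = 4: 4 + 20 = 24, not a perfect square.
n = 9: 9 + 20 = 29, not a perfect square.
n = 16: 16 = 4² and 16 + 20 = 36 = 6².
Thus n = 16 disproves the claim, and no smaller n works.

n = 16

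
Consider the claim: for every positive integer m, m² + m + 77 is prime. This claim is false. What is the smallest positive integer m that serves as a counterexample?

A counterexample is any positive integer m such that m² + m + 77 is not prime; we check each in order.
m = 1: m² + m + 77 = 79, prime.
m = 2: m² + m + 77 = 83, prime.
m = 3: m² + m + 77 = 89, prime.
m = 4: m² + m + 77 = 97, prime.
m = 5: m² + m + 77 = 107, prime.
m = 6: m² + m + 77 = 119 = 7 × 17, composite.

m = 6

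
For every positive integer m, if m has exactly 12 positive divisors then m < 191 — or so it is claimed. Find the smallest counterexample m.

m = 198

A counterexample is any positive integer m such that m has exactly 12 positive divisors but the claim fails; we check each in order.
For m = 60, 72, 84, 90, …, 150, 156, 160 the conclusion holds.
m = 198: τ(198) = 12; 198 ≥ 191.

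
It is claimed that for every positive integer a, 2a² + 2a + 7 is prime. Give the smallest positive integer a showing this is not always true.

a = 6

For a = 1, 2, 3, 4, 5 the conclusion holds.
a = 6: 2a² + 2a + 7 = 91 = 7 × 13, composite.
So a = 6 is the smallest counterexample.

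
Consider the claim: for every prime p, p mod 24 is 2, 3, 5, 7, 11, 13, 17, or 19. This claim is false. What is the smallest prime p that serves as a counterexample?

p = 23

A counterexample is any prime p such that the claim fails; we check each in order.
The first 8 eligible values, up to p = 19, all satisfy the conclusion.
p = 23: 23 mod 24 = 23 — not in {2, 3, 5, 7, 11, 13, 17, 19}.
So p = 23 is the smallest counterexample.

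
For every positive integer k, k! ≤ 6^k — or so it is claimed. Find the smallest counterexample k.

For k = 1, 2, 3, 4, …, 11, 12, 13 the conclusion holds.
k = 14: k! = 87178291200 and 6^k = 78364164096, so 87178291200 > 78364164096.
So k = 14 is the smallest counterexample.

k = 14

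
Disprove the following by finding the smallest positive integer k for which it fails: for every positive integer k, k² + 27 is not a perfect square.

k = 3

k = 1: 1² + 27 = 28, not a perfect square.
k = 2: 2² + 27 = 31, not a perfect square.
k = 3: 3² + 27 = 36 = 6², a perfect square.
Thus k = 3 disproves the claim, and no smaller k works.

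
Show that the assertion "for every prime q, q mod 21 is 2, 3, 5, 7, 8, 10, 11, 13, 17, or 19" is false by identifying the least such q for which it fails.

A counterexample is any prime q such that the claim fails; we check each in order.
The first 11 eligible values, up to q = 31, all satisfy the conclusion.
q = 37: 37 mod 21 = 16 — not in {2, 3, 5, 7, 8, 10, 11, 13, 17, 19}.
So q = 37 is the smallest counterexample.

q = 37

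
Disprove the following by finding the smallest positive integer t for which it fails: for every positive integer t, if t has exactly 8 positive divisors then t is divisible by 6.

t = 40

A counterexample is any positive integer t such that t has exactly 8 positive divisors but t is not divisible by 6; we check each in order.
For t = 24, 30 the conclusion holds.
t = 40: τ(40) = 8; 40 mod 6 = 4.
So t = 40 is the smallest counterexample.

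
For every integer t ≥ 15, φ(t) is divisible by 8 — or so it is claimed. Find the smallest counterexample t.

Check each integer t ≥ 15 in order until φ(t) is not divisible by 8.
For t = 15, 16, 17 the conclusion holds.
t = 18: φ(18) = 6; 6 mod 8 = 6.
Thus t = 18 disproves the claim, and no smaller t works.

t = 18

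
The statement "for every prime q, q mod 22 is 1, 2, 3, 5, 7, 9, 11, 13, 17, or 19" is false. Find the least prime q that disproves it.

Check each prime q in order until the claim fails.
The first 11 eligible values, up to q = 31, all satisfy the conclusion.
q = 37: 37 mod 22 = 15 — not in {1, 2, 3, 5, 7, 9, 11, 13, 17, 19}.
Hence q = 37 is a counterexample.

q = 37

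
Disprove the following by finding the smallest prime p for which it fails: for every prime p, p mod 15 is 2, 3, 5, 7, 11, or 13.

For p = 2, 3, 5, 7, 11, 13, 17 the conclusion holds.
p = 19: 19 mod 15 = 4 — not in {2, 3, 5, 7, 11, 13}.

p = 19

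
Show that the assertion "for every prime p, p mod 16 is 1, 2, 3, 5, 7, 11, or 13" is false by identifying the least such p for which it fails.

We need the least prime p for which the claim fails.
The first 10 eligible values, up to p = 29, all satisfy the conclusion.
p = 31: 31 mod 16 = 15 — not in {1, 2, 3, 5, 7, 11, 13}.

p = 31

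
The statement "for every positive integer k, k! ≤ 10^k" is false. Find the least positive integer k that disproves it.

k = 25

Check each positive integer k in order until k! > 10^k.
The first 24 eligible values, up to k = 24, all satisfy the conclusion.
k = 25: k! = 15511210043330985984000000 and 10^k = 10000000000000000000000000, so 15511210043330985984000000 > 10000000000000000000000000.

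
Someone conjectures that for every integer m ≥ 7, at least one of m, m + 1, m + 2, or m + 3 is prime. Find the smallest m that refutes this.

For m = 7, 8, 9, 10, …, 21, 22, 23 the conclusion holds.
m = 24: 24 = 2 × 12; 25 = 5 × 5; 26 = 2 × 13; 27 = 3 × 9 — all composite.
Thus m = 24 disproves the claim, and no smaller m works.

m = 24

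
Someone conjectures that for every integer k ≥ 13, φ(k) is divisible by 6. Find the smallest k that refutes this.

Check each integer k ≥ 13 in order until φ(k) is not divisible by 6.
k = 13: φ(13) = 12; 12 mod 6 = 0.
k = 14: φ(14) = 6; 6 mod 6 = 0.
k = 15: φ(15) = 8; 8 mod 6 = 2.
So k = 15 is the smallest counterexample.

k = 15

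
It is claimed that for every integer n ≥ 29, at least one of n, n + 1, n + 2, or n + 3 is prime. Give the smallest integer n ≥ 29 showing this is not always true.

We need the least integer n ≥ 29 for which n, n + 1, n + 2, n + 3 are all composite.
For n = 29, 30, 31 the conclusion holds.
n = 32: 32 = 2 × 16; 33 = 3 × 11; 34 = 2 × 17; 35 = 5 × 7 — all composite.

n = 32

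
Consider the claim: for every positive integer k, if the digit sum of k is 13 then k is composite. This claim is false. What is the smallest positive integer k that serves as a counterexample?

For k = 49, 58 the conclusion holds.
k = 67: digit sum 13; 67 is prime, not composite.

k = 67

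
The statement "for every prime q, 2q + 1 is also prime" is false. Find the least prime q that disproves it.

Check each prime q in order until 2q + 1 is not prime.
For q = 2, 3, 5 the conclusion holds.
q = 7: 2q + 1 = 15 = 3 × 5, not prime.
Hence q = 7 is a counterexample.

q = 7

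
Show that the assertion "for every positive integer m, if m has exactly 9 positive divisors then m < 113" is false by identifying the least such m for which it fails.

m = 196

Check each positive integer m in order until m has exactly 9 positive divisors but the claim fails.
m = 36: τ(36) = 9; 36 < 113.
m = 100: τ(100) = 9; 100 < 113.
m = 196: τ(196) = 9; 196 ≥ 113.
So m = 196 is the smallest counterexample.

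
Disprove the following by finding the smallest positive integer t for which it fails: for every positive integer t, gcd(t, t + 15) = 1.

t = 3

For t = 1, 2 the conclusion holds.
t = 3: gcd(3, 18) = 3.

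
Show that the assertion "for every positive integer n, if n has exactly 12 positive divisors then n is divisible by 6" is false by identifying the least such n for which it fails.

n = 140

n = 60: τ(60) = 12; 60 mod 6 = 0.
n = 72: τ(72) = 12; 72 mod 6 = 0.
n = 84: τ(84) = 12; 84 mod 6 = 0.
n = 90: τ(90) = 12; 90 mod 6 = 0.
n = 96: τ(96) = 12; 96 mod 6 = 0.
n = 108: τ(108) = 12; 108 mod 6 = 0.
n = 126: τ(126) = 12; 126 mod 6 = 0.
n = 132: τ(132) = 12; 132 mod 6 = 0.
n = 140: τ(140) = 12; 140 mod 6 = 2.
So n = 140 is the smallest counterexample.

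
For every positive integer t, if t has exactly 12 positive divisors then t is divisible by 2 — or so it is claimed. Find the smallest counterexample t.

t = 315

For t = 60, 72, 84, 90, …, 294, 306, 308 the conclusion holds.
t = 315: τ(315) = 12; 315 mod 2 = 1.
Hence t = 315 is a counterexample.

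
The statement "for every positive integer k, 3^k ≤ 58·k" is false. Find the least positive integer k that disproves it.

Check each positive integer k in order until 3^k > 58·k.
The first 5 eligible values, up to k = 5, all satisfy the conclusion.
k = 6: 3^k = 729 and 58·k = 348, so 729 > 348.

k = 6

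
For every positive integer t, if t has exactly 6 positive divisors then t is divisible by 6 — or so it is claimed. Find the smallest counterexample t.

t = 12: τ(12) = 6; 12 mod 6 = 0.
t = 18: τ(18) = 6; 18 mod 6 = 0.
t = 20: τ(20) = 6; 20 mod 6 = 2.
So t = 20 is the smallest counterexample.

t = 20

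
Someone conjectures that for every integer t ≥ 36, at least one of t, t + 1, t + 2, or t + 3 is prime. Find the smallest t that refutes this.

A counterexample is any integer t ≥ 36 such that t, t + 1, t + 2, t + 3 are all composite; we check each in order.
The first 12 eligible values, up to t = 47, all satisfy the conclusion.
t = 48: 48 = 2 × 24; 49 = 7 × 7; 50 = 2 × 25; 51 = 3 × 17 — all composite.
Thus t = 48 disproves the claim, and no smaller t works.

t = 48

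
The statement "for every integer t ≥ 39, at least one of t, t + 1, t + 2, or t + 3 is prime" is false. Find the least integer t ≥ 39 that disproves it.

For t = 39, 40, 41, 42, 43, 44, 45, 46, 47 the conclusion holds.
t = 48: 48 = 2 × 24; 49 = 7 × 7; 50 = 2 × 25; 51 = 3 × 17 — all composite.
So t = 48 is the smallest counterexample.

t = 48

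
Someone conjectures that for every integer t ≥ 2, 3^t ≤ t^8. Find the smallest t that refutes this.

t = 23

A counterexample is any integer t ≥ 2 such that 3^t > t^8; we check each in order.
The first 21 eligible values, up to t = 22, all satisfy the conclusion.
t = 23: 3^t = 94143178827 and t^8 = 78310985281, so 94143178827 > 78310985281.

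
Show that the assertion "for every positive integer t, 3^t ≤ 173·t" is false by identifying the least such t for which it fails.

t = 1: 3^t = 3 and 173·t = 173, so 3 ≤ 173.
t = 2: 3^t = 9 and 173·t = 346, so 9 ≤ 346.
t = 3: 3^t = 27 and 173·t = 519, so 27 ≤ 519.
t = 4: 3^t = 81 and 173·t = 692, so 81 ≤ 692.
t = 5: 3^t = 243 and 173·t = 865, so 243 ≤ 865.
t = 6: 3^t = 729 and 173·t = 1038, so 729 ≤ 1038.
t = 7: 3^t = 2187 and 173·t = 1211, so 2187 > 1211.
Thus t = 7 disproves the claim, and no smaller t works.

t = 7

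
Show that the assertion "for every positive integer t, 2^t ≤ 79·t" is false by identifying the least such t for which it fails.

t = 10

Check each positive integer t in order until 2^t > 79·t.
The first 9 eligible values, up to t = 9, all satisfy the conclusion.
t = 10: 2^t = 1024 and 79·t = 790, so 1024 > 790.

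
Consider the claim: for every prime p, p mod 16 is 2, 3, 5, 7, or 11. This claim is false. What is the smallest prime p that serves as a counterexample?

Check each prime p in order until the claim fails.
p = 2: 2 mod 16 = 2.
p = 3: 3 mod 16 = 3.
p = 5: 5 mod 16 = 5.
p = 7: 7 mod 16 = 7.
p = 11: 11 mod 16 = 11.
p = 13: 13 mod 16 = 13 — not in {2, 3, 5, 7, 11}.
So p = 13 is the smallest counterexample.

p = 13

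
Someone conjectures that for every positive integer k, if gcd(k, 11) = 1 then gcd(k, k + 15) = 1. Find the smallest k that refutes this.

We need the least positive integer k for which gcd(k, 11) = 1 but gcd(k, k + 15) > 1.
For k = 1, 2 the conclusion holds.
k = 3: gcd(3, 18) = 3.
Thus k = 3 disproves the claim, and no smaller k works.

k = 3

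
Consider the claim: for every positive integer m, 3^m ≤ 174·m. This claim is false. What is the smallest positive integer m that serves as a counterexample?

We need the least positive integer m for which 3^m > 174·m.
The first 6 eligible values, up to m = 6, all satisfy the conclusion.
m = 7: 3^m = 2187 and 174·m = 1218, so 2187 > 1218.

m = 7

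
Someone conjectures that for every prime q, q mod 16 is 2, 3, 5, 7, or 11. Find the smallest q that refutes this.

q = 13

Check each prime q in order until the claim fails.
The first 5 eligible values, up to q = 11, all satisfy the conclusion.
q = 13: 13 mod 16 = 13 — not in {2, 3, 5, 7, 11}.
Hence q = 13 is a counterexample.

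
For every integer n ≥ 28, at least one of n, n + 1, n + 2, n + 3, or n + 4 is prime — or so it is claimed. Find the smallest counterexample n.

n = 32

We need the least integer n ≥ 28 for which n, n + 1, n + 2, n + 3, n + 4 are all composite.
For n = 28, 29, 30, 31 the conclusion holds.
n = 32: 32 = 2 × 16; 33 = 3 × 11; 34 = 2 × 17; 35 = 5 × 7; 36 = 2 × 18 — all composite.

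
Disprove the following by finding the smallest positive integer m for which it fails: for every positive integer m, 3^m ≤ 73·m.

m = 6

The first 5 eligible values, up to m = 5, all satisfy the conclusion.
m = 6: 3^m = 729 and 73·m = 438, so 729 > 438.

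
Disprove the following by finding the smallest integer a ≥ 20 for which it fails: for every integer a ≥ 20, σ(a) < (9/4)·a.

A counterexample is any integer a ≥ 20 such that the claim fails; we check each in order.
The first 4 eligible values, up to a = 23, all satisfy the conclusion.
a = 24: σ(24) = 60; 60 ≥ 54.

a = 24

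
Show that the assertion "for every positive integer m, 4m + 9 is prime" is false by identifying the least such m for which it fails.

Check each positive integer m in order until 4m + 9 is not prime.
For m = 1, 2 the conclusion holds.
m = 3: 4m + 9 = 21 = 3 × 7, composite.
So m = 3 is the smallest counterexample.

m = 3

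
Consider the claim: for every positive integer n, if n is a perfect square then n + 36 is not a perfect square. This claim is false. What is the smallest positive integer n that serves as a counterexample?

A counterexample is any positive integer n such that n is a perfect square but n + 36 is a perfect square; we check each in order.
For n = 1, 4, 9, 16, 25, 36, 49 the conclusion holds.
n = 64: 64 = 8² and 64 + 36 = 100 = 10².

n = 64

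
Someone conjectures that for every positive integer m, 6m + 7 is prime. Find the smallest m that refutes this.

A counterexample is any positive integer m such that 6m + 7 is not prime; we check each in order.
For m = 1, 2 the conclusion holds.
m = 3: 6m + 7 = 25 = 5 × 5, composite.

m = 3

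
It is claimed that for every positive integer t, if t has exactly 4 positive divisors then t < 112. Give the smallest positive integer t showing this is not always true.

t = 115

A counterexample is any positive integer t such that t has exactly 4 positive divisors but the claim fails; we check each in order.
The first 34 eligible values, up to t = 111, all satisfy the conclusion.
t = 115: τ(115) = 4; 115 ≥ 112.
Thus t = 115 disproves the claim, and no smaller t works.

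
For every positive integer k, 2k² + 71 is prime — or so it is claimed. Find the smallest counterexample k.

We need the least positive integer k for which 2k² + 71 is not prime.
k = 1: 2k² + 71 = 73, prime.
k = 2: 2k² + 71 = 79, prime.
k = 3: 2k² + 71 = 89, prime.
k = 4: 2k² + 71 = 103, prime.
k = 5: 2k² + 71 = 121 = 11 × 11, composite.
Hence k = 5 is a counterexample.

k = 5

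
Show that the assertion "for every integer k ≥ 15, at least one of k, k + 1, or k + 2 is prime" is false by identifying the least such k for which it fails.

Check each integer k ≥ 15 in order until k, k + 1, k + 2 are all composite.
The first 5 eligible values, up to k = 19, all satisfy the conclusion.
k = 20: 20 = 2 × 10; 21 = 3 × 7; 22 = 2 × 11 — all composite.
Hence k = 20 is a counterexample.

k = 20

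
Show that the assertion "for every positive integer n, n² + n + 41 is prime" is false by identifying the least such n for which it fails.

n = 40

Check each positive integer n in order until n² + n + 41 is not prime.
For n = 1, 2, 3, 4, …, 37, 38, 39 the conclusion holds.
n = 40: n² + n + 41 = 1681 = 41 × 41, composite.
Hence n = 40 is a counterexample.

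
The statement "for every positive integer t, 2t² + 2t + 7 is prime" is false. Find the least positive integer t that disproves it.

For t = 1, 2, 3, 4, 5 the conclusion holds.
t = 6: 2t² + 2t + 7 = 91 = 7 × 13, composite.

t = 6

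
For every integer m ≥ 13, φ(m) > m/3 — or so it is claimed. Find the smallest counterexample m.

m = 18

We need the least integer m ≥ 13 for which the claim fails.
m = 13: φ(13) = 12 and 13/3 = 13/3, so φ(13) > 13/3.
m = 14: φ(14) = 6 and 14/3 = 14/3, so φ(14) > 14/3.
m = 15: φ(15) = 8 and 15/3 = 5, so φ(15) > 15/3.
m = 16: φ(16) = 8 and 16/3 = 16/3, so φ(16) > 16/3.
m = 17: φ(17) = 16 and 17/3 = 17/3, so φ(17) > 17/3.
m = 18: φ(18) = 6 and 18/3 = 6, so φ(18) ≤ 18/3.
Hence m = 18 is a counterexample.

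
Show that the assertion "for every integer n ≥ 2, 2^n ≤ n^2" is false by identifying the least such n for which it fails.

For n = 2, 3, 4 the conclusion holds.
n = 5: 2^n = 32 and n^2 = 25, so 32 > 25.
Hence n = 5 is a counterexample.

n = 5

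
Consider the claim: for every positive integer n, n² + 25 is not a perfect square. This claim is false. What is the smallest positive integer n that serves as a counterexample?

n = 12

We need the least positive integer n for which n² + 25 is a perfect square.
For n = 1, 2, 3, 4, …, 9, 10, 11 the conclusion holds.
n = 12: 12² + 25 = 169 = 13², a perfect square.
So n = 12 is the smallest counterexample.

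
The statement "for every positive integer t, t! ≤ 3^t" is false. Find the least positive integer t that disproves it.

We need the least positive integer t for which t! > 3^t.
The first 6 eligible values, up to t = 6, all satisfy the conclusion.
t = 7: t! = 5040 and 3^t = 2187, so 5040 > 2187.
Thus t = 7 disproves the claim, and no smaller t works.

t = 7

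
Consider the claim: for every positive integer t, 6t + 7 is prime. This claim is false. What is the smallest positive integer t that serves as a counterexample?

t = 3

A counterexample is any positive integer t such that 6t + 7 is not prime; we check each in order.
For t = 1, 2 the conclusion holds.
t = 3: 6t + 7 = 25 = 5 × 5, composite.
So t = 3 is the smallest counterexample.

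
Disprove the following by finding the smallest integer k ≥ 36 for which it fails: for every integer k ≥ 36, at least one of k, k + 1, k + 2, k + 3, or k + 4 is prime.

k = 48

We need the least integer k ≥ 36 for which k, k + 1, k + 2, k + 3, k + 4 are all composite.
The first 12 eligible values, up to k = 47, all satisfy the conclusion.
k = 48: 48 = 2 × 24; 49 = 7 × 7; 50 = 2 × 25; 51 = 3 × 17; 52 = 2 × 26 — all composite.
So k = 48 is the smallest counterexample.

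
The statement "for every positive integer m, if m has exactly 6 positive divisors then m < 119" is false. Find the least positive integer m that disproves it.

m = 124

The first 18 eligible values, up to m = 117, all satisfy the conclusion.
m = 124: τ(124) = 6; 124 ≥ 119.
So m = 124 is the smallest counterexample.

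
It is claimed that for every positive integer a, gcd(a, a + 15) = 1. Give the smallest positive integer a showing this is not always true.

a = 3

Check each positive integer a in order until gcd(a, a + 15) > 1.
For a = 1, 2 the conclusion holds.
a = 3: gcd(3, 18) = 3.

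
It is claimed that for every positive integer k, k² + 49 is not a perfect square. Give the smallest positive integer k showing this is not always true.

k = 24

The first 23 eligible values, up to k = 23, all satisfy the conclusion.
k = 24: 24² + 49 = 625 = 25², a perfect square.
So k = 24 is the smallest counterexample.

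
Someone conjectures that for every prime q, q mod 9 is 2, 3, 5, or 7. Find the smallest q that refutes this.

q = 13

A counterexample is any prime q such that the claim fails; we check each in order.
q = 2: 2 mod 9 = 2.
q = 3: 3 mod 9 = 3.
q = 5: 5 mod 9 = 5.
q = 7: 7 mod 9 = 7.
q = 11: 11 mod 9 = 2.
q = 13: 13 mod 9 = 4 — not in {2, 3, 5, 7}.
So q = 13 is the smallest counterexample.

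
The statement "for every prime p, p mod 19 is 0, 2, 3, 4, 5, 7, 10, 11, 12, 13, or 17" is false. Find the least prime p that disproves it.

The first 11 eligible values, up to p = 31, all satisfy the conclusion.
p = 37: 37 mod 19 = 18 — not in {0, 2, 3, 4, 5, 7, 10, 11, 12, 13, 17}.

p = 37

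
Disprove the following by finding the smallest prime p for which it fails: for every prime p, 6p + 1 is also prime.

Check each prime p in order until 6p + 1 is not prime.
For p = 2, 3, 5, 7, 11, 13, 17 the conclusion holds.
p = 19: 6p + 1 = 115 = 5 × 23, not prime.

p = 19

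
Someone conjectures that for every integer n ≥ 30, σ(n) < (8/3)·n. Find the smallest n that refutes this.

n = 60

Check each integer n ≥ 30 in order until the claim fails.
For n = 30, 31, 32, 33, …, 57, 58, 59 the conclusion holds.
n = 60: σ(60) = 168; 168 ≥ 160.
So n = 60 is the smallest counterexample.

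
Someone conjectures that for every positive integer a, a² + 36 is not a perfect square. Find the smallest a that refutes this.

The first 7 eligible values, up to a = 7, all satisfy the conclusion.
a = 8: 8² + 36 = 100 = 10², a perfect square.

a = 8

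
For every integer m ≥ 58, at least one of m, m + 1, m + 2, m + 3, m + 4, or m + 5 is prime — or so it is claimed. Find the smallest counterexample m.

m = 90

A counterexample is any integer m ≥ 58 such that m, m + 1, m + 2, m + 3, m + 4, m + 5 are all composite; we check each in order.
For m = 58, 59, 60, 61, …, 87, 88, 89 the conclusion holds.
m = 90: 90 = 2 × 45; 91 = 7 × 13; 92 = 2 × 46; 93 = 3 × 31; 94 = 2 × 47; 95 = 5 × 19 — all composite.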